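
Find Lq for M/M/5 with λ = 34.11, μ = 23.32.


a = λ/μ = 1.4627; ρ = a/5 = 0.2925
P₀ = 0.231290
Lq = P₀·a^c·ρ / (c!·(1−ρ)²) = 0.231290·6.69524·0.2925/(120·0.50050)
= 0.007543

Final: 0.007543


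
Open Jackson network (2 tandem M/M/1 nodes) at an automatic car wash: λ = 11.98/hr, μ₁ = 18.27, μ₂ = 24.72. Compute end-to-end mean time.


Each node sees arrival rate λ = 11.98/hr (tandem ⇒ throughput preserved).
W₁ = 1/(μ₁−λ) = 1/(18.27−11.98) = 0.15898 hr
W₂ = 1/(μ₂−λ) = 1/(24.72−11.98) = 0.07849 hr
W_total = W₁ + W₂ = 0.15898 + 0.07849 = 0.23748 hr

Final: 0.23748 hr


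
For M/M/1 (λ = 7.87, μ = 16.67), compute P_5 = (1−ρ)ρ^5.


ρ = 7.87/16.67 = 0.4721
P_n = (1−ρ)·ρ^n = (1 − 0.4721)·0.4721^5 = 0.5279·0.023453 = 0.012381

Final: 0.012381


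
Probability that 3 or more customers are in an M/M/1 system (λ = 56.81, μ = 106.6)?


ρ = 56.81/106.6 = 0.5329
P(N ≥ n) = ρ^n = 0.5329^3 = 0.151357

Final: 0.151357


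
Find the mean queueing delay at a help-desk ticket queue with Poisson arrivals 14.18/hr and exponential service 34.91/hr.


ρ = 14.18/34.91 = 0.4062
Wq = ρ/(μ−λ) = 0.4062/(34.91 − 14.18) = 0.4062/20.73 = 0.01959 hr

Final: 0.01959 hr


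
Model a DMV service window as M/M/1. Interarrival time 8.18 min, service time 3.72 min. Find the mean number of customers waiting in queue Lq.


λ = 60/8.18 = 7.3350 /hr
μ = 60/3.72 = 16.1290 /hr
ρ = λ/μ = 7.3350/16.1290 = 0.4548
Lq = ρ²/(1−ρ) = 0.2068/0.5452 = 0.3793

Final: 0.3793


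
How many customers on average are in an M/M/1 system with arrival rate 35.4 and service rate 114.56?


ρ = λ/μ = 35.4/114.56 = 0.3090
L = ρ/(1−ρ) = 0.3090/(1 − 0.3090) = 0.3090/0.6910 = 0.4472

Final: 0.4472


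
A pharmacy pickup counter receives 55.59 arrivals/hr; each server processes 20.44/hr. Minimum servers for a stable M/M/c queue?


Stability requires cμ > λ ⇔ c > λ/μ.
λ/μ = 55.59/20.44 = 2.7197
Minimum integer c = ⌊2.7197⌋ + 1 = 3
Check: 3·20.44 = 61.32 > 55.59, while 2·20.44 = 40.88 ≤ 55.59

Final: 3 servers


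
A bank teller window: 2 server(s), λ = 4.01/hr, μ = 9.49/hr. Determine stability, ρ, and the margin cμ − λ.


Total capacity cμ = 2·9.49 = 18.98/hr
ρ = λ/(cμ) = 4.01/18.98 = 0.2113
Stable ⇔ ρ < 1: YES
Spare capacity = cμ − λ = 18.98 − 4.01 = 14.97/hr

Final: ρ = 0.2113; stable; margin = 14.97/hr


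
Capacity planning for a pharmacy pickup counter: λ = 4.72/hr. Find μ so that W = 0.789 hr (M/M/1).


W = 1/(μ−λ) ⇒ μ − λ = 1/W = 1/0.789 = 1.2674
μ = λ + 1/W = 4.72 + 1.2674 = 5.9874 per hr

Final: 5.9874 /hr


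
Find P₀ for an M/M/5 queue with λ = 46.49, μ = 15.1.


a = λ/μ = 46.49/15.1 = 3.0788; ρ = a/c = 0.6158
Σ_{k=0}^{4} a^k/k! (terms k=0..4) = 1.00000 + 3.07881 + 4.73953 + 4.86403 + 3.74386 = 17.42623
Tail: a^5/(5!(1−ρ)) = 276.63874/(120·0.3842) = 5.99972
P₀ = 1/(17.42623 + 5.99972) = 1/23.42595 = 0.042688

Final: 0.042688


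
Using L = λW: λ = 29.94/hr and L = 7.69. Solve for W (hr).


W = L/λ = 7.69/29.94 = 0.2568 hr

Final: 0.2568 hr


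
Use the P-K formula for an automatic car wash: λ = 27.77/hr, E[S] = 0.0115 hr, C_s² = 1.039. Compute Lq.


ρ = λ·E[S] = 27.77·0.0115 = 0.3194
Lq = ρ²(1+C_s²)/(2(1−ρ)) = 0.1020·(1+1.039)/(2·0.6806)
= 0.1020·2.0390/1.3613 = 0.15276

Final: 0.15276


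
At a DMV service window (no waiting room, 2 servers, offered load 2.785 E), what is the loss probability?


B(c,a) = (a^c/c!) / Σ_{k=0}^{c} a^k/k!
a^2/2! = 3.878113
Σ terms (k=0..2): 1.00000 + 2.78500 + 3.87811 = 7.663113
B = 3.878113/7.663113 = 0.506075

Final: 0.506075


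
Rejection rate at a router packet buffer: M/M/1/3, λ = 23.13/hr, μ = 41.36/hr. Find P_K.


ρ = λ/μ = 23.13/41.36 = 0.5592
P_K = (1−ρ)ρ^K/(1−ρ^(K+1)) = (0.4408·0.174898)/(1 − 0.097809)
= 0.077089/0.902191 = 0.085446

Final: 0.085446


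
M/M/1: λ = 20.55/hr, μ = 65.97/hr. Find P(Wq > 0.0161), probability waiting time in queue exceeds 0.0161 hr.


ρ = 20.55/65.97 = 0.3115
P(Wq > t) = ρ·e^{−(μ−λ)t} = 0.3115·e^{−0.7313}
= 0.3115·0.481301 = 0.149928

Final: 0.149928


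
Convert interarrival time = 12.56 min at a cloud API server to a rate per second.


λ = 1/(interarrival time) in consistent units.
1 second = 0.0166667 min, so λ = 0.0166667/12.56 = 0.001327 per second

Final: 0.001327 /sec


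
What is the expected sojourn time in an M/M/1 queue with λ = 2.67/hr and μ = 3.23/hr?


W = 1/(μ−λ) = 1/(3.23 − 2.67) = 1/0.5600 = 1.7857 hr

Final: 1.7857 hr


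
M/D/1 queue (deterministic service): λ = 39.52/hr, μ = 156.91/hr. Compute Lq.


ρ = 39.52/156.91 = 0.2519
M/D/1: Lq = ρ²/(2(1−ρ)) = 0.06344/(2·0.7481) = 0.04240

Final: 0.04240


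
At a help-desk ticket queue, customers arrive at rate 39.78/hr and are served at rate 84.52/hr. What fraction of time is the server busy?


ρ = λ/μ = 39.78/84.52 = 0.4707

Final: 0.4707


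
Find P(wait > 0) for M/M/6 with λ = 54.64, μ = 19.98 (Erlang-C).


a = λ/μ = 2.7347; ρ = a/6 = 0.4558
P₀ = 0.064286 (from M/M/c formula)
C(c,a) = [a^c/(c!(1−ρ))]·P₀ = [418.30325/(720·0.5442)]·0.064286
= 1.06756·0.064286 = 0.068629

Final: 0.068629


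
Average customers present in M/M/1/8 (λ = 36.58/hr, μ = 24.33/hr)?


ρ = 36.58/24.33 = 1.5035
L = ρ[1 − (K+1)ρ^K + Kρ^(K+1)] / [(1−ρ)(1−ρ^(K+1))]
Numerator: 1.5035·(1 − 9·26.110353 + 8·39.256749) = 120.370928
Denominator: (-0.5035)·(-38.256749) = 19.262029
L = 120.370928/19.262029 = 6.2491

Final: 6.2491


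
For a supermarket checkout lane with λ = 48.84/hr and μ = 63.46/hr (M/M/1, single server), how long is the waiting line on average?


ρ = 48.84/63.46 = 0.7696
Lq = ρ²/(1−ρ) = 0.5923/0.2304 = 2.5710

Final: 2.5710


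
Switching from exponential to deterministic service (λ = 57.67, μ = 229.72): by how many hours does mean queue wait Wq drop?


ρ = 57.67/229.72 = 0.2510
Wq(M/M/1) = ρ/(μ−λ) = 0.2510/172.05 = 0.001459 hr
Wq(M/D/1) = ρ/(2(μ−λ)) = 0.0007296 hr
Savings = 0.001459 − 0.0007296 = 0.0007296 hr

Final: 0.0007296 hr


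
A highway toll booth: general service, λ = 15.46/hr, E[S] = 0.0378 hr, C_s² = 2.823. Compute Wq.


ρ = λ·E[S] = 15.46·0.0378 = 0.5844
E[S²] = E[S]²(1+C_s²) = 0.0378²·(1+2.823) = 0.005462
Wq = λ·E[S²]/(2(1−ρ)) = 15.46·0.005462/(2·0.4156) = 0.10160 hr

Final: 0.10160 hr


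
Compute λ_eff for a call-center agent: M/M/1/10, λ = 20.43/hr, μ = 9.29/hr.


ρ = 2.1991; P_K = (1−ρ)ρ^10/(1−ρ^11) = 0.545370
λ_eff = λ(1 − P_K) = 20.43·(1 − 0.545370) = 20.43·0.454630 = 9.2881 /hr

Final: 9.2881 /hr


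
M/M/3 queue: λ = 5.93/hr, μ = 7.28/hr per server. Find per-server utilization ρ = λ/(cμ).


ρ = λ/(cμ) = 5.93/(3·7.28) = 5.93/21.84 = 0.2715

Final: 0.2715


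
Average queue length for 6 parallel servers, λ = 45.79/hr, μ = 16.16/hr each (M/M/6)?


a = λ/μ = 2.8335; ρ = a/6 = 0.4723
P₀ = 0.058106
Lq = P₀·a^c·ρ / (c!·(1−ρ)²) = 0.058106·517.57790·0.4723/(720·0.27851)
= 0.07083

Final: 0.07083


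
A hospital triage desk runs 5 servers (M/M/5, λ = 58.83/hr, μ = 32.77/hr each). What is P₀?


a = λ/μ = 58.83/32.77 = 1.7952; ρ = a/c = 0.3590
Σ_{k=0}^{4} a^k/k! (terms k=0..4) = 1.00000 + 1.79524 + 1.61144 + 0.96431 + 0.43279 = 5.80378
Tail: a^5/(5!(1−ρ)) = 18.64713/(120·0.6410) = 0.24244
P₀ = 1/(5.80378 + 0.24244) = 1/6.04622 = 0.165393

Final: 0.165393


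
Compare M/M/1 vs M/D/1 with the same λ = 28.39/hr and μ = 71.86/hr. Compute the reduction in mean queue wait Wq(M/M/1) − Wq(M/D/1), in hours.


ρ = 28.39/71.86 = 0.3951
Wq(M/M/1) = ρ/(μ−λ) = 0.3951/43.47 = 0.009088 hr
Wq(M/D/1) = ρ/(2(μ−λ)) = 0.004544 hr
Savings = 0.009088 − 0.004544 = 0.004544 hr

Final: 0.004544 hr


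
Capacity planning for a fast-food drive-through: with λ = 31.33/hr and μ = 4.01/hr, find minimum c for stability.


Stability requires cμ > λ ⇔ c > λ/μ.
λ/μ = 31.33/4.01 = 7.8130
Minimum integer c = ⌊7.8130⌋ + 1 = 8
Check: 8·4.01 = 32.08 > 31.33, while 7·4.01 = 28.07 ≤ 31.33

Final: 8 servers


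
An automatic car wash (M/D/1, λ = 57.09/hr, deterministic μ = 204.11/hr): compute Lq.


ρ = 57.09/204.11 = 0.2797
M/D/1: Lq = ρ²/(2(1−ρ)) = 0.07823/(2·0.7203) = 0.05431

Final: 0.05431


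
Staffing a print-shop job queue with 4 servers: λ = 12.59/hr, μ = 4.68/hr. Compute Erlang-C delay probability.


a = λ/μ = 2.6902; ρ = a/4 = 0.6725
P₀ = 0.058080 (from M/M/c formula)
C(c,a) = [a^c/(c!(1−ρ))]·P₀ = [52.37445/(24·0.3275)]·0.058080
= 6.66429·0.058080 = 0.387059

Final: 0.387059


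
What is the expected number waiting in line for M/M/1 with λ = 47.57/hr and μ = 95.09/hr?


ρ = 47.57/95.09 = 0.5003
Lq = ρ²/(1−ρ) = 0.2503/0.4997 = 0.5008

Final: 0.5008


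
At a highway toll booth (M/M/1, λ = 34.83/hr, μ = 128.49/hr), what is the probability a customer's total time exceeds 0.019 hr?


W ~ Exponential(μ−λ) for M/M/1.
μ − λ = 128.49 − 34.83 = 93.6600
P(W > t) = e^{−(μ−λ)t} = e^{−1.7795} = 0.168716

Final: 0.168716


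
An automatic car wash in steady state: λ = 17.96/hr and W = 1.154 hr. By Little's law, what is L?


L = λW = 17.96·1.154 = 20.7258

Final: 20.7258


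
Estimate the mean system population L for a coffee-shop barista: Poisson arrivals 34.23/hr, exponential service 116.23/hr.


ρ = λ/μ = 34.23/116.23 = 0.2945
L = ρ/(1−ρ) = 0.2945/(1 − 0.2945) = 0.2945/0.7055 = 0.4174

Final: 0.4174


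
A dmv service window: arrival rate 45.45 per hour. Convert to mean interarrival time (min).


Mean interarrival time = 1/λ = 1/45.45 hour = 0.02200 hour
In minutes: 0.02200 × 60 = 1.3201 min

Final: 1.3201 min


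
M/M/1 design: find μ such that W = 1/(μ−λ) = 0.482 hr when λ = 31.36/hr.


W = 1/(μ−λ) ⇒ μ − λ = 1/W = 1/0.482 = 2.0747
μ = λ + 1/W = 31.36 + 2.0747 = 33.4347 per hr

Final: 33.4347 /hr


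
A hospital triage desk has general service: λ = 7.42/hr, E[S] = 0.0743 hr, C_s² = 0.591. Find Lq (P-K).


ρ = λ·E[S] = 7.42·0.0743 = 0.5513
Lq = ρ²(1+C_s²)/(2(1−ρ)) = 0.3039·(1+0.591)/(2·0.4487)
= 0.3039·1.5910/0.8974 = 0.53886

Final: 0.53886


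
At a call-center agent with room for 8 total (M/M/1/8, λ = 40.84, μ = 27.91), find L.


ρ = 40.84/27.91 = 1.4633
L = ρ[1 − (K+1)ρ^K + Kρ^(K+1)] / [(1−ρ)(1−ρ^(K+1))]
Numerator: 1.4633·(1 − 9·21.018764 + 8·30.756228) = 84.695733
Denominator: (-0.4633)·(-29.756228) = 13.785311
L = 84.695733/13.785311 = 6.1439

Final: 6.1439


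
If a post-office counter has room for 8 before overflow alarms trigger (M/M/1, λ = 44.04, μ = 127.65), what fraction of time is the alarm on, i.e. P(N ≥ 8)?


ρ = 44.04/127.65 = 0.3450
P(N ≥ n) = ρ^n = 0.3450^8 = 0.0002007

Final: 0.0002007


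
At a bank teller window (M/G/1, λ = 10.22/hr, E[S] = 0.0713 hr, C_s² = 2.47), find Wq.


ρ = λ·E[S] = 10.22·0.0713 = 0.7287
E[S²] = E[S]²(1+C_s²) = 0.0713²·(1+2.47) = 0.017640
Wq = λ·E[S²]/(2(1−ρ)) = 10.22·0.017640/(2·0.2713) = 0.33224 hr

Final: 0.33224 hr


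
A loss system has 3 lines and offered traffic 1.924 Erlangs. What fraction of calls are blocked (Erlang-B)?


B(c,a) = (a^c/c!) / Σ_{k=0}^{c} a^k/k!
a^3/3! = 1.187036
Σ terms (k=0..3): 1.00000 + 1.92400 + 1.85089 + 1.18704 = 5.961924
B = 1.187036/5.961924 = 0.199103

Final: 0.199103


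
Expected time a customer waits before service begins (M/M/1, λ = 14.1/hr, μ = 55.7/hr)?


ρ = 14.1/55.7 = 0.2531
Wq = ρ/(μ−λ) = 0.2531/(55.7 − 14.1) = 0.2531/41.60 = 0.006085 hr

Final: 0.006085 hr


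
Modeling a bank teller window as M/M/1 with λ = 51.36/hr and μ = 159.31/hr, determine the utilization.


ρ = λ/μ = 51.36/159.31 = 0.3224

Final: 0.3224


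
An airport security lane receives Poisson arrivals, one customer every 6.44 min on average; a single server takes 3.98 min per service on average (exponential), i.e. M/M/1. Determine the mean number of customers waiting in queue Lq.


λ = 60/6.44 = 9.3168 /hr
μ = 60/3.98 = 15.0754 /hr
ρ = λ/μ = 9.3168/15.0754 = 0.6180
Lq = ρ²/(1−ρ) = 0.3819/0.3820 = 0.9999

Final: 0.9999


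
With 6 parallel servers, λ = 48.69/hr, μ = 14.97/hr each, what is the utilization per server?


ρ = λ/(cμ) = 48.69/(6·14.97) = 48.69/89.82 = 0.5421

Final: 0.5421


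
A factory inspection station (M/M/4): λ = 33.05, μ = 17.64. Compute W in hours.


a = 1.8736; ρ = 0.4684; P₀ = 0.149461
Lq = P₀·a^c·ρ/(c!(1−ρ)²) = 0.12719
Wq = Lq/λ = 0.12719/33.05 = 0.003848 hr
W = Wq + 1/μ = 0.003848 + 0.05669 = 0.06054 hr

Final: 0.06054 hr


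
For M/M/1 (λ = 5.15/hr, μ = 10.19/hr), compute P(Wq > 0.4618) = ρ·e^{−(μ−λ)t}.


ρ = 5.15/10.19 = 0.5054
P(Wq > t) = ρ·e^{−(μ−λ)t} = 0.5054·e^{−2.3275}
= 0.5054·0.097542 = 0.049297

Final: 0.049297


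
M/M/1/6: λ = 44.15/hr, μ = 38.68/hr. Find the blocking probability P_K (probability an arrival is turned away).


ρ = λ/μ = 44.15/38.68 = 1.1414
P_K = (1−ρ)ρ^K/(1−ρ^(K+1)) = (-0.1414·2.211391)/(1 − 2.524118)
= -0.312728/-1.524118 = 0.205186

Final: 0.205186


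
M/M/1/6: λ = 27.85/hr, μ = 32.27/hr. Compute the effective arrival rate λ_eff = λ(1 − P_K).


ρ = 0.8630; P_K = (1−ρ)ρ^6/(1−ρ^7) = 0.087963
λ_eff = λ(1 − P_K) = 27.85·(1 − 0.087963) = 27.85·0.912037 = 25.4002 /hr

Final: 25.4002 /hr


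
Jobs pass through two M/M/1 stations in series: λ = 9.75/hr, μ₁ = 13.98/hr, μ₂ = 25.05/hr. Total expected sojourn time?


Each node sees arrival rate λ = 9.75/hr (tandem ⇒ throughput preserved).
W₁ = 1/(μ₁−λ) = 1/(13.98−9.75) = 0.23641 hr
W₂ = 1/(μ₂−λ) = 1/(25.05−9.75) = 0.06536 hr
W_total = W₁ + W₂ = 0.23641 + 0.06536 = 0.30177 hr

Final: 0.30177 hr


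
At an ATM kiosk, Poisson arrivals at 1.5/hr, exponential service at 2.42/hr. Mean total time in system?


W = 1/(μ−λ) = 1/(2.42 − 1.5) = 1/0.9200 = 1.0870 hr

Final: 1.0870 hr


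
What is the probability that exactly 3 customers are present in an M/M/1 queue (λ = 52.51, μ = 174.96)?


ρ = 52.51/174.96 = 0.3001
P_n = (1−ρ)·ρ^n = (1 − 0.3001)·0.3001^3 = 0.6999·0.027034 = 0.018920

Final: 0.018920


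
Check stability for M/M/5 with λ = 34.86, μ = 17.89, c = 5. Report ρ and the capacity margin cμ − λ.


Total capacity cμ = 5·17.89 = 89.45/hr
ρ = λ/(cμ) = 34.86/89.45 = 0.3897
Stable ⇔ ρ < 1: YES
Spare capacity = cμ − λ = 89.45 − 34.86 = 54.59/hr

Final: ρ = 0.3897; stable; margin = 54.59/hr


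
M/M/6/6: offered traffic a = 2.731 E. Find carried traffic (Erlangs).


B(6,2.731) = 0.038377 (Erlang-B)
Carried load = a(1 − B) = 2.731·(1 − 0.038377) = 2.731·0.961623 = 2.6262 E

Final: 2.6262 Erlangs


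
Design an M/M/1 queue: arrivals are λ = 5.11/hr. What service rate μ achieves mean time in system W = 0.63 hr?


W = 1/(μ−λ) ⇒ μ − λ = 1/W = 1/0.63 = 1.5873
μ = λ + 1/W = 5.11 + 1.5873 = 6.6973 per hr

Final: 6.6973 /hr


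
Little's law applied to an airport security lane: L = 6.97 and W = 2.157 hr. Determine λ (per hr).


λ = L/W = 6.97/2.157 = 3.2313 /hr

Final: 3.2313 /hr


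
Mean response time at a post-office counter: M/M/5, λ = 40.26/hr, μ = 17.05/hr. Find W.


a = 2.3613; ρ = 0.4723; P₀ = 0.092610
Lq = P₀·a^c·ρ/(c!(1−ρ)²) = 0.09606
Wq = Lq/λ = 0.09606/40.26 = 0.002386 hr
W = Wq + 1/μ = 0.002386 + 0.05865 = 0.06104 hr

Final: 0.06104 hr


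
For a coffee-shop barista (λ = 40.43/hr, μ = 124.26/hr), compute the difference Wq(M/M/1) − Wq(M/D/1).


ρ = 40.43/124.26 = 0.3254
Wq(M/M/1) = ρ/(μ−λ) = 0.3254/83.83 = 0.003881 hr
Wq(M/D/1) = ρ/(2(μ−λ)) = 0.001941 hr
Savings = 0.003881 − 0.001941 = 0.001941 hr

Final: 0.001941 hr


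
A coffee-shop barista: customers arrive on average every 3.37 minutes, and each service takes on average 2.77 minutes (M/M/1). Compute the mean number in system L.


λ = 60/3.37 = 17.8042 /hr
μ = 60/2.77 = 21.6606 /hr
ρ = λ/μ = 17.8042/21.6606 = 0.8220
L = ρ/(1−ρ) = 0.8220/0.1780 = 4.6167

Final: 4.6167


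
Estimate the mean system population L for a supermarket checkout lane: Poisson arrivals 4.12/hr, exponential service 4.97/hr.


ρ = λ/μ = 4.12/4.97 = 0.8290
L = ρ/(1−ρ) = 0.8290/(1 − 0.8290) = 0.8290/0.1710 = 4.8471

Final: 4.8471


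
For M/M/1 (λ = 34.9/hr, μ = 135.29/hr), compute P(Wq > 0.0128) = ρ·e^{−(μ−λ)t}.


ρ = 34.9/135.29 = 0.2580
P(Wq > t) = ρ·e^{−(μ−λ)t} = 0.2580·e^{−1.2850}
= 0.2580·0.276653 = 0.071367

Final: 0.071367


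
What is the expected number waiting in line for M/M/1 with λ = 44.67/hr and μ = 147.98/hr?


ρ = 44.67/147.98 = 0.3019
Lq = ρ²/(1−ρ) = 0.09112/0.6981 = 0.1305

Final: 0.1305


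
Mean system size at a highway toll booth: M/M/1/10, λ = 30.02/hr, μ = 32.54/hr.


ρ = 30.02/32.54 = 0.9226
L = ρ[1 − (K+1)ρ^K + Kρ^(K+1)] / [(1−ρ)(1−ρ^(K+1))]
Numerator: 0.9226·(1 − 11·0.446613 + 10·0.412026) = 0.191445
Denominator: (0.07744)·(0.587974) = 0.045535
L = 0.191445/0.045535 = 4.2044

Final: 4.2044


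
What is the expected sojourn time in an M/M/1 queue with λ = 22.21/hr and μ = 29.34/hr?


W = 1/(μ−λ) = 1/(29.34 − 22.21) = 1/7.13 = 0.1403 hr

Final: 0.1403 hr


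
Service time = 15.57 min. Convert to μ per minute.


μ = 1/(service time) in consistent units.
1 minute = 1 min, so μ = 1/15.57 = 0.06423 per minute

Final: 0.06423 /min


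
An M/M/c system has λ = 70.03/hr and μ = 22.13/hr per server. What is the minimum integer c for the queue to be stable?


Stability requires cμ > λ ⇔ c > λ/μ.
λ/μ = 70.03/22.13 = 3.1645
Minimum integer c = ⌊3.1645⌋ + 1 = 4
Check: 4·22.13 = 88.52 > 70.03, while 3·22.13 = 66.39 ≤ 70.03

Final: 4 servers


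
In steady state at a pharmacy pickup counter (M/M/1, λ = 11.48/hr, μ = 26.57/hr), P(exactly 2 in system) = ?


ρ = 11.48/26.57 = 0.4321
P_n = (1−ρ)·ρ^n = (1 − 0.4321)·0.4321^2 = 0.5679·0.186681 = 0.106023

Final: 0.106023


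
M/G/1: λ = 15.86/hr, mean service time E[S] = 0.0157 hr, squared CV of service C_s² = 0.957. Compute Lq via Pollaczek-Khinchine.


ρ = λ·E[S] = 15.86·0.0157 = 0.2490
Lq = ρ²(1+C_s²)/(2(1−ρ)) = 0.06200·(1+0.957)/(2·0.7510)
= 0.06200·1.9570/1.5020 = 0.08078

Final: 0.08078


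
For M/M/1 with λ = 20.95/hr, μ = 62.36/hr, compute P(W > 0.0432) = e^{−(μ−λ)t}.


W ~ Exponential(μ−λ) for M/M/1.
μ − λ = 62.36 − 20.95 = 41.4100
P(W > t) = e^{−(μ−λ)t} = e^{−1.7889} = 0.167142

Final: 0.167142


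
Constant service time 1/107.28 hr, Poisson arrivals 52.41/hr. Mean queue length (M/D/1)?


ρ = 52.41/107.28 = 0.4885
M/D/1: Lq = ρ²/(2(1−ρ)) = 0.2387/(2·0.5115) = 0.23332

Final: 0.23332


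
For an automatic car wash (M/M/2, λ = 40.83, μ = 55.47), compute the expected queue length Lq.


a = λ/μ = 0.7361; ρ = a/2 = 0.3680
P₀ = 0.461949
Lq = P₀·a^c·ρ / (c!·(1−ρ)²) = 0.461949·0.54180·0.3680/(2·0.39938)
= 0.11532

Final: 0.11532


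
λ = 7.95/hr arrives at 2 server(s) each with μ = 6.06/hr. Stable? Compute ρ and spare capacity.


Total capacity cμ = 2·6.06 = 12.12/hr
ρ = λ/(cμ) = 7.95/12.12 = 0.6559
Stable ⇔ ρ < 1: YES
Spare capacity = cμ − λ = 12.12 − 7.95 = 4.17/hr

Final: ρ = 0.6559; stable; margin = 4.17/hr


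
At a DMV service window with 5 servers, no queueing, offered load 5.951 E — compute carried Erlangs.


B(5,5.951) = 0.356966 (Erlang-B)
Carried load = a(1 − B) = 5.951·(1 − 0.356966) = 5.951·0.643034 = 3.8267 E

Final: 3.8267 Erlangs


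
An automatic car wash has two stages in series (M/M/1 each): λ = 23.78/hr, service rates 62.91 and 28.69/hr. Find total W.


Each node sees arrival rate λ = 23.78/hr (tandem ⇒ throughput preserved).
W₁ = 1/(μ₁−λ) = 1/(62.91−23.78) = 0.02556 hr
W₂ = 1/(μ₂−λ) = 1/(28.69−23.78) = 0.20367 hr
W_total = W₁ + W₂ = 0.02556 + 0.20367 = 0.22922 hr

Final: 0.22922 hr


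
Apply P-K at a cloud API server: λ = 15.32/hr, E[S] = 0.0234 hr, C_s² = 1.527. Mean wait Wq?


ρ = λ·E[S] = 15.32·0.0234 = 0.3585
E[S²] = E[S]²(1+C_s²) = 0.0234²·(1+1.527) = 0.001384
Wq = λ·E[S²]/(2(1−ρ)) = 15.32·0.001384/(2·0.6415) = 0.01652 hr

Final: 0.01652 hr


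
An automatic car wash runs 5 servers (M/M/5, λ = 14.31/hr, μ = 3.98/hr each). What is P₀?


a = λ/μ = 14.31/3.98 = 3.5955; ρ = a/c = 0.7191
Σ_{k=0}^{4} a^k/k! (terms k=0..4) = 1.00000 + 3.59548 + 6.46373 + 7.74673 + 6.96330 = 25.76923
Tail: a^5/(5!(1−ρ)) = 600.87316/(120·0.2809) = 17.82555
P₀ = 1/(25.76923 + 17.82555) = 1/43.59478 = 0.022939

Final: 0.022939


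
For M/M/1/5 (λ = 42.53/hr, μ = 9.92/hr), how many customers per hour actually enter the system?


ρ = 4.2873; P_K = (1−ρ)ρ^5/(1−ρ^6) = 0.766876
λ_eff = λ(1 − P_K) = 42.53·(1 − 0.766876) = 42.53·0.233124 = 9.9147 /hr

Final: 9.9147 /hr


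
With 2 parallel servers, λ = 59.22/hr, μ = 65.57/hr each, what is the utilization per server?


ρ = λ/(cμ) = 59.22/(2·65.57) = 59.22/131.14 = 0.4516

Final: 0.4516


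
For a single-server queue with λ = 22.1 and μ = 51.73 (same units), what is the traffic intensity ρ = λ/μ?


ρ = λ/μ = 22.1/51.73 = 0.4272

Final: 0.4272


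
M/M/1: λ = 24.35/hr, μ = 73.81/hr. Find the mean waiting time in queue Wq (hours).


ρ = 24.35/73.81 = 0.3299
Wq = ρ/(μ−λ) = 0.3299/(73.81 − 24.35) = 0.3299/49.46 = 0.006670 hr

Final: 0.006670 hr


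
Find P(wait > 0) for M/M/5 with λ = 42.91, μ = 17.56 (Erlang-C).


a = λ/μ = 2.4436; ρ = a/5 = 0.4887
P₀ = 0.084983 (from M/M/c formula)
C(c,a) = [a^c/(c!(1−ρ))]·P₀ = [87.13046/(120·0.5113)]·0.084983
= 1.42015·0.084983 = 0.120689

Final: 0.120689


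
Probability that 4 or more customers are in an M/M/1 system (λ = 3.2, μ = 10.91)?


ρ = 3.2/10.91 = 0.2933
P(N ≥ n) = ρ^n = 0.2933^4 = 0.007401

Final: 0.007401


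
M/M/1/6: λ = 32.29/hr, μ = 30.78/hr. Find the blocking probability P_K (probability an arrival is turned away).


ρ = λ/μ = 32.29/30.78 = 1.0491
P_K = (1−ρ)ρ^K/(1−ρ^(K+1)) = (-0.04906·1.332897)/(1 − 1.398286)
= -0.065389/-0.398286 = 0.164176

Final: 0.164176


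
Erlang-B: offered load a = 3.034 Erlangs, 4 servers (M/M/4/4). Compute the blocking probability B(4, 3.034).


B(c,a) = (a^c/c!) / Σ_{k=0}^{c} a^k/k!
a^4/4! = 3.530621
Σ terms (k=0..4): 1.00000 + 3.03400 + 4.60258 + 4.65474 + 3.53062 = 16.821939
B = 3.530621/16.821939 = 0.209882

Final: 0.209882


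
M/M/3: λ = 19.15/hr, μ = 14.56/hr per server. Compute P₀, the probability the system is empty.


a = λ/μ = 19.15/14.56 = 1.3152; ρ = a/c = 0.4384
Σ_{k=0}^{2} a^k/k! (terms k=0..2) = 1.00000 + 1.31525 + 0.86494 = 3.18018
Tail: a^3/(3!(1−ρ)) = 2.27521/(6·0.5616) = 0.67524
P₀ = 1/(3.18018 + 0.67524) = 1/3.85542 = 0.259375

Final: 0.259375


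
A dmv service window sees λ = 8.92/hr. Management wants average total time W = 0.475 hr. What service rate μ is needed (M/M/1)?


W = 1/(μ−λ) ⇒ μ − λ = 1/W = 1/0.475 = 2.1053
μ = λ + 1/W = 8.92 + 2.1053 = 11.0253 per hr

Final: 11.0253 /hr


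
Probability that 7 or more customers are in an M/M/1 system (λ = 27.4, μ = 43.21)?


ρ = 27.4/43.21 = 0.6341
P(N ≥ n) = ρ^n = 0.6341^7 = 0.041225

Final: 0.041225


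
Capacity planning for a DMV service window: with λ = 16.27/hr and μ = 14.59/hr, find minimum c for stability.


Stability requires cμ > λ ⇔ c > λ/μ.
λ/μ = 16.27/14.59 = 1.1151
Minimum integer c = ⌊1.1151⌋ + 1 = 2
Check: 2·14.59 = 29.18 > 16.27, while 1·14.59 = 14.59 ≤ 16.27

Final: 2 servers


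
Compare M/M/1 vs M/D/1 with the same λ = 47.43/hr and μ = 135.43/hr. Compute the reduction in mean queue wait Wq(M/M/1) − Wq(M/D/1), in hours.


ρ = 47.43/135.43 = 0.3502
Wq(M/M/1) = ρ/(μ−λ) = 0.3502/88.00 = 0.003980 hr
Wq(M/D/1) = ρ/(2(μ−λ)) = 0.001990 hr
Savings = 0.003980 − 0.001990 = 0.001990 hr

Final: 0.001990 hr


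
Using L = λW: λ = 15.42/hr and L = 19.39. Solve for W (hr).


W = L/λ = 19.39/15.42 = 1.2575 hr

Final: 1.2575 hr


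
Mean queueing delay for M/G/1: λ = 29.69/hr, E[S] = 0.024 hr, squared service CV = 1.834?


ρ = λ·E[S] = 29.69·0.024 = 0.7126
E[S²] = E[S]²(1+C_s²) = 0.024²·(1+1.834) = 0.001632
Wq = λ·E[S²]/(2(1−ρ)) = 29.69·0.001632/(2·0.2874) = 0.08431 hr

Final: 0.08431 hr


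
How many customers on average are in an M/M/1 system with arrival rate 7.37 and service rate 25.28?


ρ = λ/μ = 7.37/25.28 = 0.2915
L = ρ/(1−ρ) = 0.2915/(1 − 0.2915) = 0.2915/0.7085 = 0.4115

Final: 0.4115


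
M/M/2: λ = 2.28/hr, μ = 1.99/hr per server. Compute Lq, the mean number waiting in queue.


a = λ/μ = 1.1457; ρ = a/2 = 0.5729
P₀ = 0.271565
Lq = P₀·a^c·ρ / (c!·(1−ρ)²) = 0.271565·1.31269·0.5729/(2·0.18244)
= 0.55967

Final: 0.55967


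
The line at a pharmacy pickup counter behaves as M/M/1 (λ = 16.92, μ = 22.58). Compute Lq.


ρ = 16.92/22.58 = 0.7493
Lq = ρ²/(1−ρ) = 0.5615/0.2507 = 2.2401

Final: 2.2401


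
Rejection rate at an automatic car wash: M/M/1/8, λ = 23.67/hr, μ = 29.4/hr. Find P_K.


ρ = λ/μ = 23.67/29.4 = 0.8051
P_K = (1−ρ)ρ^K/(1−ρ^(K+1)) = (0.1949·0.176525)/(1 − 0.142121)
= 0.034404/0.857879 = 0.040104

Final: 0.040104


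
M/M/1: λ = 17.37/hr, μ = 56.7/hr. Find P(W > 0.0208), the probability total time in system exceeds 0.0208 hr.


W ~ Exponential(μ−λ) for M/M/1.
μ − λ = 56.7 − 17.37 = 39.3300
P(W > t) = e^{−(μ−λ)t} = e^{−0.8181} = 0.441285

Final: 0.441285


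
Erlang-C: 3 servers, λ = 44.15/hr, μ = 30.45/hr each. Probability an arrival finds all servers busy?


a = λ/μ = 1.4499; ρ = a/3 = 0.4833
P₀ = 0.223002 (from M/M/c formula)
C(c,a) = [a^c/(c!(1−ρ))]·P₀ = [3.04811/(6·0.5167)]·0.223002
= 0.98321·0.223002 = 0.219258

Final: 0.219258


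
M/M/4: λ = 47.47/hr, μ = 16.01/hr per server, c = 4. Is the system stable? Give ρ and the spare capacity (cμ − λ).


Total capacity cμ = 4·16.01 = 64.04/hr
ρ = λ/(cμ) = 47.47/64.04 = 0.7413
Stable ⇔ ρ < 1: YES
Spare capacity = cμ − λ = 64.04 − 47.47 = 16.57/hr

Final: ρ = 0.7413; stable; margin = 16.57/hr


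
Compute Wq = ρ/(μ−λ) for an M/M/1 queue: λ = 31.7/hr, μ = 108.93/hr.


ρ = 31.7/108.93 = 0.2910
Wq = ρ/(μ−λ) = 0.2910/(108.93 − 31.7) = 0.2910/77.23 = 0.003768 hr

Final: 0.003768 hr


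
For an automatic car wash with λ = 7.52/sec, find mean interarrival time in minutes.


Mean interarrival time = 1/λ = 1/7.52 second = 0.13298 second
In minutes: 0.13298 × 0.0166667 = 0.002216 min

Final: 0.002216 min


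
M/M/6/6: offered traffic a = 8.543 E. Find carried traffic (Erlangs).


B(6,8.543) = 0.418216 (Erlang-B)
Carried load = a(1 − B) = 8.543·(1 − 0.418216) = 8.543·0.581784 = 4.9702 E

Final: 4.9702 Erlangs


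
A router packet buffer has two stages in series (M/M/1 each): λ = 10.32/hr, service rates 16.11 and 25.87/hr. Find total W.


Each node sees arrival rate λ = 10.32/hr (tandem ⇒ throughput preserved).
W₁ = 1/(μ₁−λ) = 1/(16.11−10.32) = 0.17271 hr
W₂ = 1/(μ₂−λ) = 1/(25.87−10.32) = 0.06431 hr
W_total = W₁ + W₂ = 0.17271 + 0.06431 = 0.23702 hr

Final: 0.23702 hr


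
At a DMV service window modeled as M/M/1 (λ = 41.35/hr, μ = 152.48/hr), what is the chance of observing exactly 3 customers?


ρ = 41.35/152.48 = 0.2712
P_n = (1−ρ)·ρ^n = (1 − 0.2712)·0.2712^3 = 0.7288·0.019943 = 0.014535

Final: 0.014535


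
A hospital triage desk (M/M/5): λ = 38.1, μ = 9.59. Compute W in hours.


a = 3.9729; ρ = 0.7946; P₀ = 0.013541
Lq = P₀·a^c·ρ/(c!(1−ρ)²) = 2.10306
Wq = Lq/λ = 2.10306/38.1 = 0.05520 hr
W = Wq + 1/μ = 0.05520 + 0.10428 = 0.15947 hr

Final: 0.15947 hr


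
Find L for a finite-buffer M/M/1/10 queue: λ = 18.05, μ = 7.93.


ρ = 18.05/7.93 = 2.2762
L = ρ[1 − (K+1)ρ^K + Kρ^(K+1)] / [(1−ρ)(1−ρ^(K+1))]
Numerator: 2.2762·(1 − 11·3732.846996 + 10·8496.581121) = 99936.213255
Denominator: (-1.2762)·(-8495.581121) = 10841.775654
L = 99936.213255/10841.775654 = 9.2177

Final: 9.2177


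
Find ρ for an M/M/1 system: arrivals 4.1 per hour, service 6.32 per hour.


ρ = λ/μ = 4.1/6.32 = 0.6487

Final: 0.6487


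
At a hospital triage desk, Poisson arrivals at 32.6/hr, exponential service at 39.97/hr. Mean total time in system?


W = 1/(μ−λ) = 1/(39.97 − 32.6) = 1/7.37 = 0.1357 hr

Final: 0.1357 hr


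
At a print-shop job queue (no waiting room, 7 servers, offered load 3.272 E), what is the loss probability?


B(c,a) = (a^c/c!) / Σ_{k=0}^{c} a^k/k!
a^7/7! = 0.796641
Σ terms (k=0..7): 1.00000 + 3.27200 + 5.35299 + 5.83833 + 4.77575 + 3.12525 + 1.70430 + 0.79664 = 25.865275
B = 0.796641/25.865275 = 0.030800

Final: 0.030800


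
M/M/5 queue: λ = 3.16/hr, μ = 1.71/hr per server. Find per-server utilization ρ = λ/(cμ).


ρ = λ/(cμ) = 3.16/(5·1.71) = 3.16/8.55 = 0.3696

Final: 0.3696


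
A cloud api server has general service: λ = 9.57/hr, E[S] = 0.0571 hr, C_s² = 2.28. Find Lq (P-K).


ρ = λ·E[S] = 9.57·0.0571 = 0.5464
Lq = ρ²(1+C_s²)/(2(1−ρ)) = 0.2986·(1+2.28)/(2·0.4536)
= 0.2986·3.2800/0.9071 = 1.07972

Final: 1.07972


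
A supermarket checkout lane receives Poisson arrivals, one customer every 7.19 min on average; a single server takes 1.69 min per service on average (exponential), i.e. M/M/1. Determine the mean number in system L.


λ = 60/7.19 = 8.3449 /hr
μ = 60/1.69 = 35.5030 /hr
ρ = λ/μ = 8.3449/35.5030 = 0.2350
L = ρ/(1−ρ) = 0.2350/0.7650 = 0.3073

Final: 0.3073


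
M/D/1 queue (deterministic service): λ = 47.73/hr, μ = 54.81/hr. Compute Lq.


ρ = 47.73/54.81 = 0.8708
M/D/1: Lq = ρ²/(2(1−ρ)) = 0.7583/(2·0.1292) = 2.93535

Final: 2.93535


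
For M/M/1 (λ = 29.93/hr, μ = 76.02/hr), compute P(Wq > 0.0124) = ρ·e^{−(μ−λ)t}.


ρ = 29.93/76.02 = 0.3937
P(Wq > t) = ρ·e^{−(μ−λ)t} = 0.3937·e^{−0.5715}
= 0.3937·0.564669 = 0.222317

Final: 0.222317


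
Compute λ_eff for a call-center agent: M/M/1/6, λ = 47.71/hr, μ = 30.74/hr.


ρ = 1.5520; P_K = (1−ρ)ρ^6/(1−ρ^7) = 0.372879
λ_eff = λ(1 − P_K) = 47.71·(1 − 0.372879) = 47.71·0.627121 = 29.9200 /hr

Final: 29.9200 /hr


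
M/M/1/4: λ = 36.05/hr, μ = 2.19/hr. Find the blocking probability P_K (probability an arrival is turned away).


ρ = λ/μ = 36.05/2.19 = 16.4612
P_K = (1−ρ)ρ^K/(1−ρ^(K+1)) = (-15.4612·73425.111866)/(1 − 1208664.512684)
= -1135239.400818/-1208663.512684 = 0.939252

Final: 0.939252


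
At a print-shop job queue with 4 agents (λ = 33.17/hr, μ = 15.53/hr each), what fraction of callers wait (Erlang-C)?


a = λ/μ = 2.1359; ρ = a/4 = 0.5340
P₀ = 0.112341 (from M/M/c formula)
C(c,a) = [a^c/(c!(1−ρ))]·P₀ = [20.81115/(24·0.4660)]·0.112341
= 1.86066·0.112341 = 0.209030

Final: 0.209030


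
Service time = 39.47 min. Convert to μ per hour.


μ = 1/(service time) in consistent units.
1 hour = 60 min, so μ = 60/39.47 = 1.5201 per hour

Final: 1.5201 /hr


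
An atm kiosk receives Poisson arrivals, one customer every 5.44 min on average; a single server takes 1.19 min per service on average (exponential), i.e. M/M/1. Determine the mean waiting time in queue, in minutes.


λ = 60/5.44 = 11.0294 /hr
μ = 60/1.19 = 50.4202 /hr
ρ = λ/μ = 11.0294/50.4202 = 0.2187
Wq = ρ/(μ−λ) = 0.2187/(50.4202−11.0294) = 0.005553 hr
In minutes: 0.005553·60 = 0.3332 min

Final: 0.3332 min


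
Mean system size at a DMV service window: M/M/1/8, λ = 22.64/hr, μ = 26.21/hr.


ρ = 22.64/26.21 = 0.8638
L = ρ[1 − (K+1)ρ^K + Kρ^(K+1)] / [(1−ρ)(1−ρ^(K+1))]
Numerator: 0.8638·(1 − 9·0.309938 + 8·0.267722) = 0.304344
Denominator: (0.1362)·(0.732278) = 0.099742
L = 0.304344/0.099742 = 3.0513

Final: 3.0513


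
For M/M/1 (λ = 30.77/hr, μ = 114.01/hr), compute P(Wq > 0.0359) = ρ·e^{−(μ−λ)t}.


ρ = 30.77/114.01 = 0.2699
P(Wq > t) = ρ·e^{−(μ−λ)t} = 0.2699·e^{−2.9883}
= 0.2699·0.050372 = 0.013595

Final: 0.013595


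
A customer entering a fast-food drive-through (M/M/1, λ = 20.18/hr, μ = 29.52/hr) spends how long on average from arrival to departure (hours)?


W = 1/(μ−λ) = 1/(29.52 − 20.18) = 1/9.34 = 0.1071 hr

Final: 0.1071 hr


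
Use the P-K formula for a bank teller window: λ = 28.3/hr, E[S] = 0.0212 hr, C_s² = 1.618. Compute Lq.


ρ = λ·E[S] = 28.3·0.0212 = 0.6000
Lq = ρ²(1+C_s²)/(2(1−ρ)) = 0.3600·(1+1.618)/(2·0.4000)
= 0.3600·2.6180/0.8001 = 1.17783

Final: 1.17783


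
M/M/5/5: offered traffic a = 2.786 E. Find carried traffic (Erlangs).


B(5,2.786) = 0.092142 (Erlang-B)
Carried load = a(1 − B) = 2.786·(1 − 0.092142) = 2.786·0.907858 = 2.5293 E

Final: 2.5293 Erlangs


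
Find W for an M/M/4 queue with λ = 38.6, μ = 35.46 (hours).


a = 1.0886; ρ = 0.2721; P₀ = 0.335979
Lq = P₀·a^c·ρ/(c!(1−ρ)²) = 0.01010
Wq = Lq/λ = 0.01010/38.6 = 0.0002616 hr
W = Wq + 1/μ = 0.0002616 + 0.02820 = 0.02846 hr

Final: 0.02846 hr


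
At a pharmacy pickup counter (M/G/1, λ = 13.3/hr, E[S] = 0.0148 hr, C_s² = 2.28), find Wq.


ρ = λ·E[S] = 13.3·0.0148 = 0.1968
E[S²] = E[S]²(1+C_s²) = 0.0148²·(1+2.28) = 0.0007185
Wq = λ·E[S²]/(2(1−ρ)) = 13.3·0.0007185/(2·0.8032) = 0.005949 hr

Final: 0.005949 hr


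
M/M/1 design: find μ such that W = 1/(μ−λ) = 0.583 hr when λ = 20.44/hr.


W = 1/(μ−λ) ⇒ μ − λ = 1/W = 1/0.583 = 1.7153
μ = λ + 1/W = 20.44 + 1.7153 = 22.1553 per hr

Final: 22.1553 /hr


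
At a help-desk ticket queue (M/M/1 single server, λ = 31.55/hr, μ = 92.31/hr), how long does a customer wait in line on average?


ρ = 31.55/92.31 = 0.3418
Wq = ρ/(μ−λ) = 0.3418/(92.31 − 31.55) = 0.3418/60.76 = 0.005625 hr

Final: 0.005625 hr


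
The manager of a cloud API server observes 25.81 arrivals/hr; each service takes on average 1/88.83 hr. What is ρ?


ρ = λ/μ = 25.81/88.83 = 0.2906

Final: 0.2906


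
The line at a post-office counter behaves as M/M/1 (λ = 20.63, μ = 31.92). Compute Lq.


ρ = 20.63/31.92 = 0.6463
Lq = ρ²/(1−ρ) = 0.4177/0.3537 = 1.1810

Final: 1.1810


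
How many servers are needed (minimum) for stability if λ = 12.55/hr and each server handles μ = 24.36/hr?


Stability requires cμ > λ ⇔ c > λ/μ.
λ/μ = 12.55/24.36 = 0.5152
Minimum integer c = ⌊0.5152⌋ + 1 = 1
Check: 1·24.36 = 24.36 > 12.55, while 0·24.36 = 0.00 ≤ 12.55

Final: 1 servers


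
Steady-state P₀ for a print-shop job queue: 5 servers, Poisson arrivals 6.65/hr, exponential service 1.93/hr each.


a = λ/μ = 6.65/1.93 = 3.4456; ρ = a/c = 0.6891
Σ_{k=0}^{4} a^k/k! (terms k=0..4) = 1.00000 + 3.44560 + 5.93607 + 6.81776 + 5.87281 = 23.07223
Tail: a^5/(5!(1−ρ)) = 485.64809/(120·0.3109) = 13.01807
P₀ = 1/(23.07223 + 13.01807) = 1/36.09030 = 0.027708

Final: 0.027708


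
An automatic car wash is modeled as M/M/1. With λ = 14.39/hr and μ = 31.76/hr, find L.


ρ = λ/μ = 14.39/31.76 = 0.4531
L = ρ/(1−ρ) = 0.4531/(1 − 0.4531) = 0.4531/0.5469 = 0.8284

Final: 0.8284


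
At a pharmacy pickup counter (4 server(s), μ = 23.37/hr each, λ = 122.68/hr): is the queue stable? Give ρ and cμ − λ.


Total capacity cμ = 4·23.37 = 93.48/hr
ρ = λ/(cμ) = 122.68/93.48 = 1.3124
Stable ⇔ ρ < 1: NO
Spare capacity = cμ − λ = 93.48 − 122.68 = -29.20/hr

Final: ρ = 1.3124; unstable; margin = -29.20/hr


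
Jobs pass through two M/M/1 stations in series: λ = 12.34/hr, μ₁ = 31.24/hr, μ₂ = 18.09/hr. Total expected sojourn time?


Each node sees arrival rate λ = 12.34/hr (tandem ⇒ throughput preserved).
W₁ = 1/(μ₁−λ) = 1/(31.24−12.34) = 0.05291 hr
W₂ = 1/(μ₂−λ) = 1/(18.09−12.34) = 0.17391 hr
W_total = W₁ + W₂ = 0.05291 + 0.17391 = 0.22682 hr

Final: 0.22682 hr


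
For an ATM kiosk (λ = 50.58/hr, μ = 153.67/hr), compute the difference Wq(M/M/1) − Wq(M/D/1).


ρ = 50.58/153.67 = 0.3291
Wq(M/M/1) = ρ/(μ−λ) = 0.3291/103.09 = 0.003193 hr
Wq(M/D/1) = ρ/(2(μ−λ)) = 0.001596 hr
Savings = 0.003193 − 0.001596 = 0.001596 hr

Final: 0.001596 hr


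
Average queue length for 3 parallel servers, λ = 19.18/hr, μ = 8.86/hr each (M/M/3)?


a = λ/μ = 2.1648; ρ = a/3 = 0.7216
P₀ = 0.086347
Lq = P₀·a^c·ρ / (c!·(1−ρ)²) = 0.086347·10.14483·0.7216/(6·0.07751)
= 1.35920

Final: 1.35920


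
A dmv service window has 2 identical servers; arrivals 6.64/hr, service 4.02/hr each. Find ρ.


ρ = λ/(cμ) = 6.64/(2·4.02) = 6.64/8.04 = 0.8259

Final: 0.8259


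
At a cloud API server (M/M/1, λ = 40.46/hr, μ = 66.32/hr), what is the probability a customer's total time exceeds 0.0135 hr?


W ~ Exponential(μ−λ) for M/M/1.
μ − λ = 66.32 − 40.46 = 25.8600
P(W > t) = e^{−(μ−λ)t} = e^{−0.3491} = 0.705316

Final: 0.705316


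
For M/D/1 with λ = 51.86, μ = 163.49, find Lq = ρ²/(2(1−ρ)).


ρ = 51.86/163.49 = 0.3172
M/D/1: Lq = ρ²/(2(1−ρ)) = 0.1006/(2·0.6828) = 0.07368

Final: 0.07368


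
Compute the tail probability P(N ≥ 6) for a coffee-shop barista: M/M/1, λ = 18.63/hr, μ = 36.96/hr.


ρ = 18.63/36.96 = 0.5041
P(N ≥ n) = ρ^n = 0.5041^6 = 0.016402

Final: 0.016402


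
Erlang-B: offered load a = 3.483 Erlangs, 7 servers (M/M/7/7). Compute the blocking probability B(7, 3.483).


B(c,a) = (a^c/c!) / Σ_{k=0}^{c} a^k/k!
a^7/7! = 1.233797
Σ terms (k=0..7): 1.00000 + 3.48300 + 6.06564 + 7.04221 + 6.13201 + 4.27156 + 2.47964 + 1.23380 = 31.707857
B = 1.233797/31.707857 = 0.038911

Final: 0.038911


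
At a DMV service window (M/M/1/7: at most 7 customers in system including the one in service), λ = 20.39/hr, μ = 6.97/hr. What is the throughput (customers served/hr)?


ρ = 2.9254; P_K = (1−ρ)ρ^7/(1−ρ^8) = 0.658288
λ_eff = λ(1 − P_K) = 20.39·(1 − 0.658288) = 20.39·0.341712 = 6.9675 /hr

Final: 6.9675 /hr


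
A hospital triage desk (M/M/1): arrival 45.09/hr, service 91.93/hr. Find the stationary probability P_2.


ρ = 45.09/91.93 = 0.4905
P_n = (1−ρ)·ρ^n = (1 − 0.4905)·0.4905^2 = 0.5095·0.240572 = 0.122576

Final: 0.122576


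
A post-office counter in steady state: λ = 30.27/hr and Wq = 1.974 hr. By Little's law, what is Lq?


Lq = λWq = 30.27·1.974 = 59.7530

Final: 59.7530


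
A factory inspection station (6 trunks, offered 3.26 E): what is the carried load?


B(6,3.26) = 0.067251 (Erlang-B)
Carried load = a(1 − B) = 3.26·(1 − 0.067251) = 3.26·0.932749 = 3.0408 E

Final: 3.0408 Erlangs


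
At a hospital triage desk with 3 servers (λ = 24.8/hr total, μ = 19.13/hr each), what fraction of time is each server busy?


ρ = λ/(cμ) = 24.8/(3·19.13) = 24.8/57.39 = 0.4321

Final: 0.4321


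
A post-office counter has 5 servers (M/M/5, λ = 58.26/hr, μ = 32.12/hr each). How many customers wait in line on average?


a = λ/μ = 1.8138; ρ = a/5 = 0.3628
P₀ = 0.162309
Lq = P₀·a^c·ρ / (c!·(1−ρ)²) = 0.162309·19.63246·0.3628/(120·0.40607)
= 0.02372

Final: 0.02372


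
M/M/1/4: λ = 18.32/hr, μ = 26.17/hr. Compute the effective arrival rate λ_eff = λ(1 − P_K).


ρ = 0.7000; P_K = (1−ρ)ρ^4/(1−ρ^5) = 0.086594
λ_eff = λ(1 − P_K) = 18.32·(1 − 0.086594) = 18.32·0.913406 = 16.7336 /hr

Final: 16.7336 /hr


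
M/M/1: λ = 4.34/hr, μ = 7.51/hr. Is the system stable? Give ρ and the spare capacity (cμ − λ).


Total capacity cμ = 1·7.51 = 7.51/hr
ρ = λ/(cμ) = 4.34/7.51 = 0.5779
Stable ⇔ ρ < 1: YES
Spare capacity = cμ − λ = 7.51 − 4.34 = 3.17/hr

Final: ρ = 0.5779; stable; margin = 3.17/hr
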